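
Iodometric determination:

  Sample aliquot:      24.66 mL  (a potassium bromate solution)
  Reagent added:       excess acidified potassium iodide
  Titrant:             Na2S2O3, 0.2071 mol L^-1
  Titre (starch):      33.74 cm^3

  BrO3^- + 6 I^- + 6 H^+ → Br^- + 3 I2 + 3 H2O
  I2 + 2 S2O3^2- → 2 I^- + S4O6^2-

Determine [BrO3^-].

n(S2O3^2-) = 0.03374 × 0.2071 = 6.988 × 10^-3 mol
n(I2) = n(S2O3^2-)/2 = 3.494 × 10^-3 mol
From the 1:3 ratio, n(BrO3^-) in the aliquot = 1/3 × 3.494 × 10^-3 = 1.165 × 10^-3 mol
[BrO3^-] = 1.165 × 10^-3 / 0.02466 = 0.04723 mol/L

0.04723 mol/L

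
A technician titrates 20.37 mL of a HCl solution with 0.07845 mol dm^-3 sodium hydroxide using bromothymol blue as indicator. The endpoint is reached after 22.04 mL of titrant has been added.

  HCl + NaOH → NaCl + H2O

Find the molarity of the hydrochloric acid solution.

0.08488 mol/L

n(NaOH) = 0.02204 L × 0.07845 mol/L = 1.729 × 10^-3 mol
n(HCl) = 1.729 × 10^-3 mol (1:1 mole ratio)
[HCl] = 1.729 × 10^-3 mol / 0.02037 L = 0.08488 mol/L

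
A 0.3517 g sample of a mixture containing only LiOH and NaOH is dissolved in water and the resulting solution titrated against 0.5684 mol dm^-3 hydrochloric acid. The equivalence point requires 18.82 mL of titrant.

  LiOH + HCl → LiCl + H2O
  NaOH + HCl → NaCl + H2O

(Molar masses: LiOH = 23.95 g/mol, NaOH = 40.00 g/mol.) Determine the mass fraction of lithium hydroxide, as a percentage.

32.33 %

n(HCl) = 0.01882 × 0.5684 = 0.01070 mol
Let x = n(LiOH), y = n(NaOH).
Titrant: 1x + 1y = 0.01070;  mass: 23.95x + 40.00y = 0.3517
Solving, x = 4.747 × 10^-3 mol, y = 5.950 × 10^-3 mol
mass of LiOH = 4.747 × 10^-3 × 23.95 = 0.1137 g
% LiOH = 0.1137 / 0.3517 × 100 = 32.33 %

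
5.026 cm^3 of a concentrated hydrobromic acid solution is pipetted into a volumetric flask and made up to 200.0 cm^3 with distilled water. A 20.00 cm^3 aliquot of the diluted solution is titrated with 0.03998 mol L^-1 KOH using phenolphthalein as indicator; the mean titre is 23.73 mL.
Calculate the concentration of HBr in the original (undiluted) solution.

HBr + KOH → KBr + H2O
n(KOH) = 0.02373 × 0.03998 = 9.487 × 10^-4 mol
n(HBr) in the aliquot = 9.487 × 10^-4 mol (1:1 ratio)
[HBr]_dilute = 9.487 × 10^-4 / 0.02000 = 0.04744 mol/L
Dilution factor = 200.0 / 5.026 = 39.79
[HBr]_stock = 0.04744 × 39.79 = 1.888 mol/L

1.888 mol/L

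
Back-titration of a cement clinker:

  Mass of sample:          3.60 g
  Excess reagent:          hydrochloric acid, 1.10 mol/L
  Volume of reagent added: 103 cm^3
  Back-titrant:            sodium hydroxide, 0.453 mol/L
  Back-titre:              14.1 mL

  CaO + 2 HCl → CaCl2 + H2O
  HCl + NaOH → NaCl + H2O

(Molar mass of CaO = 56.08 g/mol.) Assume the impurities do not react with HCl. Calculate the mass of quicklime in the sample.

3.00 g

n(HCl) added = 0.103 × 1.10 = 0.113 mol
n(NaOH) used in back-titration = 0.0141 × 0.453 = 6.39 × 10^-3 mol
n(HCl) left over = 6.39 × 10^-3 mol (1:1 ratio)
n(HCl) consumed by analyte = 0.113 − 6.39 × 10^-3 = 0.107 mol
From the 1:2 ratio, n(CaO) = 1/2 × 0.107 = 0.0535 mol
mass of CaO = 0.0535 × 56.08 = 3.00 g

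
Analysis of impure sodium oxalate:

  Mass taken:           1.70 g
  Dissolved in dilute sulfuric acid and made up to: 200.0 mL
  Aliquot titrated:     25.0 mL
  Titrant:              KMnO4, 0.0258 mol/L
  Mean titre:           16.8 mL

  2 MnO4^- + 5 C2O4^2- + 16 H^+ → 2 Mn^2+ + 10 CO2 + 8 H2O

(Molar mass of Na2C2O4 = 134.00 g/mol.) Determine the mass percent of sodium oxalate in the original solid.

68.3 %

n(KMnO4) per titration = 0.0168 × 0.0258 = 4.33 × 10^-4 mol
From the 5:2 ratio, n(Na2C2O4) in each aliquot = 5/2 × 4.33 × 10^-4 = 1.08 × 10^-3 mol
n(Na2C2O4) in the whole flask = 1.08 × 10^-3 × 200.0/25.0 = 8.67 × 10^-3 mol
mass of Na2C2O4 = 8.67 × 10^-3 × 134.00 = 1.16 g
% Na2C2O4 = 1.16 / 1.70 × 100 = 68.3 %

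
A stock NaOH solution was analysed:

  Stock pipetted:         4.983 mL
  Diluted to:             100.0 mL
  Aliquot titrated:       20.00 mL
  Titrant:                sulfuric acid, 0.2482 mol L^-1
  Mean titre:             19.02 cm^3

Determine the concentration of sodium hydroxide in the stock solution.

9.474 mol/L

2 NaOH + H2SO4 → Na2SO4 + 2 H2O
n(H2SO4) = 0.01902 × 0.2482 = 4.721 × 10^-3 mol
From the 2:1 ratio, n(NaOH) in the aliquot = 2/1 × 4.721 × 10^-3 = 9.442 × 10^-3 mol
[NaOH]_dilute = 9.442 × 10^-3 / 0.02000 = 0.4721 mol/L
Dilution factor = 100.0 / 4.983 = 20.07
[NaOH]_stock = 0.4721 × 20.07 = 9.474 mol/L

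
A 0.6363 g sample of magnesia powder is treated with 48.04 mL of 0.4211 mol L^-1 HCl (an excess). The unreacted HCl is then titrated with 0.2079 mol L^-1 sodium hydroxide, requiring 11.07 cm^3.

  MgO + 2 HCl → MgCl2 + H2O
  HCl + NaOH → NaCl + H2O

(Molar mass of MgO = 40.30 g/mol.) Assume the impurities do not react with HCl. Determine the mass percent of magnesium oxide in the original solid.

n(HCl) added = 0.04804 × 0.4211 = 0.02023 mol
n(NaOH) used in back-titration = 0.01107 × 0.2079 = 2.301 × 10^-3 mol
n(HCl) left over = 2.301 × 10^-3 mol (1:1 ratio)
n(HCl) consumed by analyte = 0.02023 − 2.301 × 10^-3 = 0.01793 mol
From the 1:2 ratio, n(MgO) = 1/2 × 0.01793 = 8.964 × 10^-3 mol
mass of MgO = 8.964 × 10^-3 × 40.30 = 0.3613 g
% MgO = 0.3613 / 0.6363 × 100 = 56.77 %

56.77 %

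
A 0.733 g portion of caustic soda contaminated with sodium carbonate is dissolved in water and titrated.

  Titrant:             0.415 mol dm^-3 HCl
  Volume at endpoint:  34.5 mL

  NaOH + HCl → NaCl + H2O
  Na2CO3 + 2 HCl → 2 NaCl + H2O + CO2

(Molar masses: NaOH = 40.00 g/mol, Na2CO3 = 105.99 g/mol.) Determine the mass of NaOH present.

n(HCl) = 0.0345 × 0.415 = 0.0143 mol
Let x = n(NaOH), y = n(Na2CO3).
Titrant: 1x + 2y = 0.0143;  mass: 40.00x + 105.99y = 0.733
Solving, x = 1.98 × 10^-3 mol, y = 6.17 × 10^-3 mol
mass of NaOH = 1.98 × 10^-3 × 40.00 = 0.0793 g

0.0793 g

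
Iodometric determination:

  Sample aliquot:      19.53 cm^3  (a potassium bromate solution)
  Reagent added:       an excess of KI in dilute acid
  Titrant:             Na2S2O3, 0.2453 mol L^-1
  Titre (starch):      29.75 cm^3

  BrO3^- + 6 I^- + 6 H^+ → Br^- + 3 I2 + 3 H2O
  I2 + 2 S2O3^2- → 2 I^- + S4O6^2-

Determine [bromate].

0.06228 mol/L

n(S2O3^2-) = 0.02975 × 0.2453 = 7.298 × 10^-3 mol
n(I2) = n(S2O3^2-)/2 = 3.649 × 10^-3 mol
From the 1:3 ratio, n(BrO3^-) in the aliquot = 1/3 × 3.649 × 10^-3 = 1.216 × 10^-3 mol
[BrO3^-] = 1.216 × 10^-3 / 0.01953 = 0.06228 mol/L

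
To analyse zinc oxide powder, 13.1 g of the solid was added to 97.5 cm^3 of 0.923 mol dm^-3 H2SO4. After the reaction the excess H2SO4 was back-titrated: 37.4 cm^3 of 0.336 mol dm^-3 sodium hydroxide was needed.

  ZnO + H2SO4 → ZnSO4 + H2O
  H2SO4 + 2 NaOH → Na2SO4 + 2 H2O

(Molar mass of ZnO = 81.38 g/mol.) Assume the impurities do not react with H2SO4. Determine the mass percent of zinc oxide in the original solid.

n(H2SO4) added = 0.0975 × 0.923 = 0.0900 mol
n(NaOH) used in back-titration = 0.0374 × 0.336 = 0.0126 mol
From the 1:2 ratio, n(H2SO4) left over = 1/2 × 0.0126 = 6.28 × 10^-3 mol
n(H2SO4) consumed by analyte = 0.0900 − 6.28 × 10^-3 = 0.0837 mol
n(ZnO) = 0.0837 mol (1:1 ratio)
mass of ZnO = 0.0837 × 81.38 = 6.81 g
% ZnO = 6.81 / 13.1 × 100 = 52.0 %

52.0 %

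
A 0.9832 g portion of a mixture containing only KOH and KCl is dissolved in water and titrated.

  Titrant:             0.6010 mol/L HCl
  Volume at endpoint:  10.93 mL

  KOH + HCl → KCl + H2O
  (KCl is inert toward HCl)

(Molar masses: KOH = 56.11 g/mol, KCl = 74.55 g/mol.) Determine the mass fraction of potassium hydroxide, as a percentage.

37.49 %

n(HCl) = 0.01093 × 0.6010 = 6.569 × 10^-3 mol
Let x = n(KOH), y = n(KCl).
Titrant: 1x = 6.569 × 10^-3;  mass: 56.11x + 74.55y = 0.9832
Solving, x = 6.569 × 10^-3 mol, y = 8.244 × 10^-3 mol
mass of KOH = 6.569 × 10^-3 × 56.11 = 0.3686 g
% KOH = 0.3686 / 0.9832 × 100 = 37.49 %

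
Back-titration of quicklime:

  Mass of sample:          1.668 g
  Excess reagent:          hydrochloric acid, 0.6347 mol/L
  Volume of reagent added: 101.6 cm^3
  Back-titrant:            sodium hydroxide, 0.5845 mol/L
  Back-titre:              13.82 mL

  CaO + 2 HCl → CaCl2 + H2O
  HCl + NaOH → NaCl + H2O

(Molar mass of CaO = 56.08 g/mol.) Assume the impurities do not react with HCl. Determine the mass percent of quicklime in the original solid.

n(HCl) added = 0.1016 × 0.6347 = 0.06449 mol
n(NaOH) used in back-titration = 0.01382 × 0.5845 = 8.078 × 10^-3 mol
n(HCl) left over = 8.078 × 10^-3 mol (1:1 ratio)
n(HCl) consumed by analyte = 0.06449 − 8.078 × 10^-3 = 0.05641 mol
From the 1:2 ratio, n(CaO) = 1/2 × 0.05641 = 0.02820 mol
mass of CaO = 0.02820 × 56.08 = 1.582 g
% CaO = 1.582 / 1.668 × 100 = 94.82 %

94.82 %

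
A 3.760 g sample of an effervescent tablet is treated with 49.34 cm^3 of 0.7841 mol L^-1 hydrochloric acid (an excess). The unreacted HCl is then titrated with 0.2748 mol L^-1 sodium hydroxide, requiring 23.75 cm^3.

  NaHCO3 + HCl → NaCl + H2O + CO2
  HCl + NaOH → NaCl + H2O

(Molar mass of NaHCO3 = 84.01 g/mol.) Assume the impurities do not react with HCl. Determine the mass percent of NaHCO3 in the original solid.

n(HCl) added = 0.04934 × 0.7841 = 0.03869 mol
n(NaOH) used in back-titration = 0.02375 × 0.2748 = 6.526 × 10^-3 mol
n(HCl) left over = 6.526 × 10^-3 mol (1:1 ratio)
n(HCl) consumed by analyte = 0.03869 − 6.526 × 10^-3 = 0.03216 mol
n(NaHCO3) = 0.03216 mol (1:1 ratio)
mass of NaHCO3 = 0.03216 × 84.01 = 2.702 g
% NaHCO3 = 2.702 / 3.760 × 100 = 71.86 %

71.86 %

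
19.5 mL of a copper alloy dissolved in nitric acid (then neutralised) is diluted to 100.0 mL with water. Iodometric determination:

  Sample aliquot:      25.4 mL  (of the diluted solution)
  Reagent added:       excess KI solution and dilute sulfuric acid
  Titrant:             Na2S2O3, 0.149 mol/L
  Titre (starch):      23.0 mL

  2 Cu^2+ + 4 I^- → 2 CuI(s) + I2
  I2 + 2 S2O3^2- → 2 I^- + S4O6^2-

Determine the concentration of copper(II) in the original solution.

0.692 mol/L

n(S2O3^2-) = 0.0230 × 0.149 = 3.43 × 10^-3 mol
n(I2) = n(S2O3^2-)/2 = 1.71 × 10^-3 mol
From the 2:1 ratio, n(Cu2+) in the aliquot = 2/1 × 1.71 × 10^-3 = 3.43 × 10^-3 mol
[Cu2+]_dilute = 3.43 × 10^-3 / 0.0254 = 0.135 mol/L
[Cu2+]_original = 0.135 × 100.0/19.5 = 0.692 mol/L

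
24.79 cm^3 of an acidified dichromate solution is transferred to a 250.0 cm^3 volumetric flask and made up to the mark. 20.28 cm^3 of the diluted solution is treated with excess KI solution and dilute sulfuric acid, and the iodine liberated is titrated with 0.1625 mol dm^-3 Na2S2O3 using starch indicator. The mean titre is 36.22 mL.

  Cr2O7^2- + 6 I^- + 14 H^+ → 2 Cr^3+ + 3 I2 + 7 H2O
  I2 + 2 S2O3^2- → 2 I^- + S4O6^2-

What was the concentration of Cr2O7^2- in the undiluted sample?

n(S2O3^2-) = 0.03622 × 0.1625 = 5.886 × 10^-3 mol
n(I2) = n(S2O3^2-)/2 = 2.943 × 10^-3 mol
From the 1:3 ratio, n(Cr2O7^2-) in the aliquot = 1/3 × 2.943 × 10^-3 = 9.810 × 10^-4 mol
[Cr2O7^2-]_dilute = 9.810 × 10^-4 / 0.02028 = 0.04837 mol/L
[Cr2O7^2-]_original = 0.04837 × 250.0/24.79 = 0.4878 mol/L

0.4878 mol/L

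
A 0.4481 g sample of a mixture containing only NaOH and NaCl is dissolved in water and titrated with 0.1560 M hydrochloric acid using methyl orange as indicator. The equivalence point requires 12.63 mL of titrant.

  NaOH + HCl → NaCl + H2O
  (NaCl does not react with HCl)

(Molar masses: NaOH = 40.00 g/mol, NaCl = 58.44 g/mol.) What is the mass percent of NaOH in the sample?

17.59 %

n(HCl) = 0.01263 × 0.1560 = 1.970 × 10^-3 mol
Let x = n(NaOH), y = n(NaCl).
Titrant: 1x = 1.970 × 10^-3;  mass: 40.00x + 58.44y = 0.4481
Solving, x = 1.970 × 10^-3 mol, y = 6.319 × 10^-3 mol
mass of NaOH = 1.970 × 10^-3 × 40.00 = 0.07881 g
% NaOH = 0.07881 / 0.4481 × 100 = 17.59 %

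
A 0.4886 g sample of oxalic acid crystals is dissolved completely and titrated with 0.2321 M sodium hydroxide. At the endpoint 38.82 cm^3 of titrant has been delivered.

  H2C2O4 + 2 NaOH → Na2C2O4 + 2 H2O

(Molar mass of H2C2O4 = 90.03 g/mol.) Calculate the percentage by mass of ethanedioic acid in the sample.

83.01 %

n(NaOH) = 0.03882 L × 0.2321 mol/L = 9.010 × 10^-3 mol
From the 1:2 ratio, n(H2C2O4) = 1/2 × 9.010 × 10^-3 = 4.505 × 10^-3 mol
mass of H2C2O4 = 4.505 × 10^-3 × 90.03 g/mol = 0.4056 g
% H2C2O4 = 0.4056 / 0.4886 × 100 = 83.01 %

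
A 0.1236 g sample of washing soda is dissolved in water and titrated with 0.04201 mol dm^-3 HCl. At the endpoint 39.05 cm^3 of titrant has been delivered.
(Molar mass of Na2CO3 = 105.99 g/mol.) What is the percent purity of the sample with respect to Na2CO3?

70.34 %

Na2CO3 + 2 HCl → 2 NaCl + H2O + CO2
n(HCl) = 0.03905 L × 0.04201 mol/L = 1.640 × 10^-3 mol
From the 1:2 ratio, n(Na2CO3) = 1/2 × 1.640 × 10^-3 = 8.202 × 10^-4 mol
mass of Na2CO3 = 8.202 × 10^-4 × 105.99 g/mol = 0.08694 g
% Na2CO3 = 0.08694 / 0.1236 × 100 = 70.34 %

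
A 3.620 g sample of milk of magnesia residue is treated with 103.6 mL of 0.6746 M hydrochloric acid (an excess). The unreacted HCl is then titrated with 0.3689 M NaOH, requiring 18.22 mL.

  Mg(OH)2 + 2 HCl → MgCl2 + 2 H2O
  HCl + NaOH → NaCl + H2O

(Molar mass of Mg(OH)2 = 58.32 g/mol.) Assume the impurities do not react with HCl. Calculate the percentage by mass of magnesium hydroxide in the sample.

50.88 %

n(HCl) added = 0.1036 × 0.6746 = 0.06989 mol
n(NaOH) used in back-titration = 0.01822 × 0.3689 = 6.721 × 10^-3 mol
n(HCl) left over = 6.721 × 10^-3 mol (1:1 ratio)
n(HCl) consumed by analyte = 0.06989 − 6.721 × 10^-3 = 0.06317 mol
From the 1:2 ratio, n(Mg(OH)2) = 1/2 × 0.06317 = 0.03158 mol
mass of Mg(OH)2 = 0.03158 × 58.32 = 1.842 g
% Mg(OH)2 = 1.842 / 3.620 × 100 = 50.88 %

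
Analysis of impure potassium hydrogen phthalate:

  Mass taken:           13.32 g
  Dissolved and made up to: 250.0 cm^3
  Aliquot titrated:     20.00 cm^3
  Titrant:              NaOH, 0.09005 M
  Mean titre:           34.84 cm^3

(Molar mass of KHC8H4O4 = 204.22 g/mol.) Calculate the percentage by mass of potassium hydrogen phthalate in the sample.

60.13 %

KHC8H4O4 + NaOH → KNaC8H4O4 + H2O
n(NaOH) per titration = 0.03484 × 0.09005 = 3.137 × 10^-3 mol
n(KHC8H4O4) in each aliquot = 3.137 × 10^-3 mol (1:1 ratio)
n(KHC8H4O4) in the whole flask = 3.137 × 10^-3 × 250.0/20.00 = 0.03922 mol
mass of KHC8H4O4 = 0.03922 × 204.22 = 8.009 g
% KHC8H4O4 = 8.009 / 13.32 × 100 = 60.13 %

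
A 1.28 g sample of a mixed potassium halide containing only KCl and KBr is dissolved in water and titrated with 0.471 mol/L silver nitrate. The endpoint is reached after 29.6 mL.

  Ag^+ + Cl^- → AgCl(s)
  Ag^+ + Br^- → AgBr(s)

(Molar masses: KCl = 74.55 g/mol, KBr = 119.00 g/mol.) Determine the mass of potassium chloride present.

0.636 g

n(AgNO3) = 0.0296 × 0.471 = 0.0139 mol
Let x = n(KCl), y = n(KBr).
Titrant: 1x + 1y = 0.0139;  mass: 74.55x + 119.00y = 1.28
Solving, x = 8.53 × 10^-3 mol, y = 5.41 × 10^-3 mol
mass of KCl = 8.53 × 10^-3 × 74.55 = 0.636 g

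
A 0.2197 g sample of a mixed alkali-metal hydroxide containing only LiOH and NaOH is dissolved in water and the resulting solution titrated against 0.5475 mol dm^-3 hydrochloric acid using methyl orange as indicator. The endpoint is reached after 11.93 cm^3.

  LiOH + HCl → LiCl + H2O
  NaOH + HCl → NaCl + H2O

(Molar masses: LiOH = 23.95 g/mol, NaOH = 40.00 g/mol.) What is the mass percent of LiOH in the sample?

28.23 %

n(HCl) = 0.01193 × 0.5475 = 6.532 × 10^-3 mol
Let x = n(LiOH), y = n(NaOH).
Titrant: 1x + 1y = 6.532 × 10^-3;  mass: 23.95x + 40.00y = 0.2197
Solving, x = 2.590 × 10^-3 mol, y = 3.942 × 10^-3 mol
mass of LiOH = 2.590 × 10^-3 × 23.95 = 0.06203 g
% LiOH = 0.06203 / 0.2197 × 100 = 28.23 %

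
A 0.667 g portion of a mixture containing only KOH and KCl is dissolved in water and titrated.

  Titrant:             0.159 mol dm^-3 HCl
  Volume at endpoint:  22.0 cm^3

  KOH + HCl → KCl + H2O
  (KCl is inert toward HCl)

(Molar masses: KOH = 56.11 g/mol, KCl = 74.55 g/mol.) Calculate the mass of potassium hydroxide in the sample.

0.196 g

n(HCl) = 0.0220 × 0.159 = 3.50 × 10^-3 mol
Let x = n(KOH), y = n(KCl).
Titrant: 1x = 3.50 × 10^-3;  mass: 56.11x + 74.55y = 0.667
Solving, x = 3.50 × 10^-3 mol, y = 6.31 × 10^-3 mol
mass of KOH = 3.50 × 10^-3 × 56.11 = 0.196 g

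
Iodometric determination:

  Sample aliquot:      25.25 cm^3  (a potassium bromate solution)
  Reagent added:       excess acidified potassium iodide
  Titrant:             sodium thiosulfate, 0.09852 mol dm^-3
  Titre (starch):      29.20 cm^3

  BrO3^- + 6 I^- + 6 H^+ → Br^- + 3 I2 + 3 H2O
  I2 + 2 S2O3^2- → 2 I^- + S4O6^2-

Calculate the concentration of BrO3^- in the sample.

0.01899 mol/L

n(S2O3^2-) = 0.02920 × 0.09852 = 2.877 × 10^-3 mol
n(I2) = n(S2O3^2-)/2 = 1.438 × 10^-3 mol
From the 1:3 ratio, n(BrO3^-) in the aliquot = 1/3 × 1.438 × 10^-3 = 4.795 × 10^-4 mol
[BrO3^-] = 4.795 × 10^-4 / 0.02525 = 0.01899 mol/L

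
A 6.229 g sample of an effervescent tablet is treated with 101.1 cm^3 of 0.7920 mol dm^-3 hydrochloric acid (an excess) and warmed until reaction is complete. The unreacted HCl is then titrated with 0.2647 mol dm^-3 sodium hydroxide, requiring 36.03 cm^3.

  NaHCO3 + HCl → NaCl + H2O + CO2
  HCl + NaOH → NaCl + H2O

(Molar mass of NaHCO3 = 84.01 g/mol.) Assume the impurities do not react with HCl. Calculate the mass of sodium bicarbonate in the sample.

n(HCl) added = 0.1011 × 0.7920 = 0.08007 mol
n(NaOH) used in back-titration = 0.03603 × 0.2647 = 9.537 × 10^-3 mol
n(HCl) left over = 9.537 × 10^-3 mol (1:1 ratio)
n(HCl) consumed by analyte = 0.08007 − 9.537 × 10^-3 = 0.07053 mol
n(NaHCO3) = 0.07053 mol (1:1 ratio)
mass of NaHCO3 = 0.07053 × 84.01 = 5.926 g

5.926 g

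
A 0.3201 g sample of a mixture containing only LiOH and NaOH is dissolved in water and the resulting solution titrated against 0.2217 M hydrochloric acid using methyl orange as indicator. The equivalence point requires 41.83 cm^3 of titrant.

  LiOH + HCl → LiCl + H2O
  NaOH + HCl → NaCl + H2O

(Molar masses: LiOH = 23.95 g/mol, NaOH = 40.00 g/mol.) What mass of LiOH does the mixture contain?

n(HCl) = 0.04183 × 0.2217 = 9.274 × 10^-3 mol
Let x = n(LiOH), y = n(NaOH).
Titrant: 1x + 1y = 9.274 × 10^-3;  mass: 23.95x + 40.00y = 0.3201
Solving, x = 3.168 × 10^-3 mol, y = 6.106 × 10^-3 mol
mass of LiOH = 3.168 × 10^-3 × 23.95 = 0.07588 g

0.07588 g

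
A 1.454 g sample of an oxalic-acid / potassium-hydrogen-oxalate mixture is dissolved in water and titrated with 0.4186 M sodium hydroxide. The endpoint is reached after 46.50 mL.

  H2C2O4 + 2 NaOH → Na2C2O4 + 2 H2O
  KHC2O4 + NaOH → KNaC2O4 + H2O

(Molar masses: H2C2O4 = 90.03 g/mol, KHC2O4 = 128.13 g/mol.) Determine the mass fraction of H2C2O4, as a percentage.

38.74 %

n(NaOH) = 0.04650 × 0.4186 = 0.01946 mol
Let x = n(H2C2O4), y = n(KHC2O4).
Titrant: 2x + 1y = 0.01946;  mass: 90.03x + 128.13y = 1.454
Solving, x = 6.257 × 10^-3 mol, y = 6.952 × 10^-3 mol
mass of H2C2O4 = 6.257 × 10^-3 × 90.03 = 0.5633 g
% H2C2O4 = 0.5633 / 1.454 × 100 = 38.74 %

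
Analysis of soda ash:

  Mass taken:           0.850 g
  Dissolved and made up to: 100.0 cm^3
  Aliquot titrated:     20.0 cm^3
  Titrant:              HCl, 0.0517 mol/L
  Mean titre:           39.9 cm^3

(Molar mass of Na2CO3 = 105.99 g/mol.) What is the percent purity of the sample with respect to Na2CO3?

64.3 %

Na2CO3 + 2 HCl → 2 NaCl + H2O + CO2
n(HCl) per titration = 0.0399 × 0.0517 = 2.06 × 10^-3 mol
From the 1:2 ratio, n(Na2CO3) in each aliquot = 1/2 × 2.06 × 10^-3 = 1.03 × 10^-3 mol
n(Na2CO3) in the whole flask = 1.03 × 10^-3 × 100.0/20.0 = 5.16 × 10^-3 mol
mass of Na2CO3 = 5.16 × 10^-3 × 105.99 = 0.547 g
% Na2CO3 = 0.547 / 0.850 × 100 = 64.3 %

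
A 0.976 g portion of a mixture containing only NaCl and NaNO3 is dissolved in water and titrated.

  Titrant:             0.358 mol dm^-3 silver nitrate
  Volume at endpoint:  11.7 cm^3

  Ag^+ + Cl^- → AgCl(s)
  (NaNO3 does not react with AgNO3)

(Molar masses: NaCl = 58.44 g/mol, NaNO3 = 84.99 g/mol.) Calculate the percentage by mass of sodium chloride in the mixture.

n(AgNO3) = 0.0117 × 0.358 = 4.19 × 10^-3 mol
Let x = n(NaCl), y = n(NaNO3).
Titrant: 1x = 4.19 × 10^-3;  mass: 58.44x + 84.99y = 0.976
Solving, x = 4.19 × 10^-3 mol, y = 8.60 × 10^-3 mol
mass of NaCl = 4.19 × 10^-3 × 58.44 = 0.245 g
% NaCl = 0.245 / 0.976 × 100 = 25.1 %

25.1 %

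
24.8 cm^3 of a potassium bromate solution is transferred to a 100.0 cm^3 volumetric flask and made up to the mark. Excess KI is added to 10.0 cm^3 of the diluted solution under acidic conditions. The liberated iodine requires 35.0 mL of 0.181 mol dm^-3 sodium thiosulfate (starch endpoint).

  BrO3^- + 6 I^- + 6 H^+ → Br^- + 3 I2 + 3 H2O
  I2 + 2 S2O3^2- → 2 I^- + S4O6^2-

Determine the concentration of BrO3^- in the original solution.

n(S2O3^2-) = 0.0350 × 0.181 = 6.33 × 10^-3 mol
n(I2) = n(S2O3^2-)/2 = 3.17 × 10^-3 mol
From the 1:3 ratio, n(BrO3^-) in the aliquot = 1/3 × 3.17 × 10^-3 = 1.06 × 10^-3 mol
[BrO3^-]_dilute = 1.06 × 10^-3 / 0.0100 = 0.106 mol/L
[BrO3^-]_original = 0.106 × 100.0/24.8 = 0.426 mol/L

0.426 mol/L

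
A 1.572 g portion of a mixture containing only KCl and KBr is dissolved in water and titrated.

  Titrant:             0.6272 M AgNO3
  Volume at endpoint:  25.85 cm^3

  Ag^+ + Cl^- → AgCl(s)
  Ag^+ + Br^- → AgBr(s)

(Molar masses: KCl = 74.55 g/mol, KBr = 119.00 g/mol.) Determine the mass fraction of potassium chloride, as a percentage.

38.13 %

n(AgNO3) = 0.02585 × 0.6272 = 0.01621 mol
Let x = n(KCl), y = n(KBr).
Titrant: 1x + 1y = 0.01621;  mass: 74.55x + 119.00y = 1.572
Solving, x = 8.040 × 10^-3 mol, y = 8.173 × 10^-3 mol
mass of KCl = 8.040 × 10^-3 × 74.55 = 0.5994 g
% KCl = 0.5994 / 1.572 × 100 = 38.13 %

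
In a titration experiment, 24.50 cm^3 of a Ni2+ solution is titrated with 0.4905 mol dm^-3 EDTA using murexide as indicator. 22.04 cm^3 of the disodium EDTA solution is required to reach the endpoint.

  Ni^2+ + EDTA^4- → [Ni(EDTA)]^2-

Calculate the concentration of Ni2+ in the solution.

0.4412 mol/L

n(EDTA) = 0.02204 L × 0.4905 mol/L = 0.01081 mol
n(Ni2+) = 0.01081 mol (1:1 mole ratio)
[Ni2+] = 0.01081 mol / 0.02450 L = 0.4412 mol/L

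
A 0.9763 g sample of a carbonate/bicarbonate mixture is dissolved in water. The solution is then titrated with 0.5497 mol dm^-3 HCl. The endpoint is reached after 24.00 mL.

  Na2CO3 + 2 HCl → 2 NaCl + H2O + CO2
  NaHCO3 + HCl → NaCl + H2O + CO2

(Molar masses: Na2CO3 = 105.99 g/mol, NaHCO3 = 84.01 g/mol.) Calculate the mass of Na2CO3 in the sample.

0.2256 g

n(HCl) = 0.02400 × 0.5497 = 0.01319 mol
Let x = n(Na2CO3), y = n(NaHCO3).
Titrant: 2x + 1y = 0.01319;  mass: 105.99x + 84.01y = 0.9763
Solving, x = 2.128 × 10^-3 mol, y = 8.936 × 10^-3 mol
mass of Na2CO3 = 2.128 × 10^-3 × 105.99 = 0.2256 g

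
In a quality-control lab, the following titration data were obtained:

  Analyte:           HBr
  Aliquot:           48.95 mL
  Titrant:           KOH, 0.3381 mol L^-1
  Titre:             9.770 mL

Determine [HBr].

0.06748 mol/L

HBr + KOH → KBr + H2O
n(KOH) = 0.009770 L × 0.3381 mol/L = 3.303 × 10^-3 mol
n(HBr) = 3.303 × 10^-3 mol (1:1 mole ratio)
[HBr] = 3.303 × 10^-3 mol / 0.04895 L = 0.06748 mol/L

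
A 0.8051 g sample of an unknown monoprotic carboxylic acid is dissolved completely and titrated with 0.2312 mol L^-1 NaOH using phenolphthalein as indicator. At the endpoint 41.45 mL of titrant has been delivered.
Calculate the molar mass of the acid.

84.01 g/mol

n(NaOH) = 0.04145 L × 0.2312 mol/L = 9.583 × 10^-3 mol
n(HA) = 9.583 × 10^-3 mol (1:1 ratio)
M = m / n = 0.8051 g / 9.583 × 10^-3 mol = 84.01 g/mol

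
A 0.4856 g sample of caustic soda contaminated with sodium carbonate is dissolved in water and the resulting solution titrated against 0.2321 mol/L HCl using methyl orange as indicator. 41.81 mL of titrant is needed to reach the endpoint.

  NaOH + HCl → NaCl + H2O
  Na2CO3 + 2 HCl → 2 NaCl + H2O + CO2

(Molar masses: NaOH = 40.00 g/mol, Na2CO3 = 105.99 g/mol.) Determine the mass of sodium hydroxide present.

0.08825 g

n(HCl) = 0.04181 × 0.2321 = 9.704 × 10^-3 mol
Let x = n(NaOH), y = n(Na2CO3).
Titrant: 1x + 2y = 9.704 × 10^-3;  mass: 40.00x + 105.99y = 0.4856
Solving, x = 2.206 × 10^-3 mol, y = 3.749 × 10^-3 mol
mass of NaOH = 2.206 × 10^-3 × 40.00 = 0.08825 g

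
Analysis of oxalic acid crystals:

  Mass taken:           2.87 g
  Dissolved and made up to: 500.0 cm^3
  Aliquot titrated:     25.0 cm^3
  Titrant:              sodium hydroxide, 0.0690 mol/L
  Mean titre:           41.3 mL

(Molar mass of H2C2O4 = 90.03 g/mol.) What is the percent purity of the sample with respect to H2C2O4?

H2C2O4 + 2 NaOH → Na2C2O4 + 2 H2O
n(NaOH) per titration = 0.0413 × 0.0690 = 2.85 × 10^-3 mol
From the 1:2 ratio, n(H2C2O4) in each aliquot = 1/2 × 2.85 × 10^-3 = 1.42 × 10^-3 mol
n(H2C2O4) in the whole flask = 1.42 × 10^-3 × 500.0/25.0 = 0.0285 mol
mass of H2C2O4 = 0.0285 × 90.03 = 2.57 g
% H2C2O4 = 2.57 / 2.87 × 100 = 89.4 %

89.4 %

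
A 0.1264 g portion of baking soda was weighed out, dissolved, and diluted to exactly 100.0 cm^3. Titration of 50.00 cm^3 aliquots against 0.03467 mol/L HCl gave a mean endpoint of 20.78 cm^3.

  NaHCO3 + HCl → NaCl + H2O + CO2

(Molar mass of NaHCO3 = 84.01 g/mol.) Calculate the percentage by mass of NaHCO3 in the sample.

95.77 %

n(HCl) per titration = 0.02078 × 0.03467 = 7.204 × 10^-4 mol
n(NaHCO3) in each aliquot = 7.204 × 10^-4 mol (1:1 ratio)
n(NaHCO3) in the whole flask = 7.204 × 10^-4 × 100.0/50.00 = 1.441 × 10^-3 mol
mass of NaHCO3 = 1.441 × 10^-3 × 84.01 = 0.1210 g
% NaHCO3 = 0.1210 / 0.1264 × 100 = 95.77 %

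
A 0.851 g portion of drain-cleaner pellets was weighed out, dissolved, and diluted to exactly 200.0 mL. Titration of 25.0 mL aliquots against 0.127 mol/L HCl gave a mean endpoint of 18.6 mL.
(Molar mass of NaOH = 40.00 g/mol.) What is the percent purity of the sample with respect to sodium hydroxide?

NaOH + HCl → NaCl + H2O
n(HCl) per titration = 0.0186 × 0.127 = 2.36 × 10^-3 mol
n(NaOH) in each aliquot = 2.36 × 10^-3 mol (1:1 ratio)
n(NaOH) in the whole flask = 2.36 × 10^-3 × 200.0/25.0 = 0.0189 mol
mass of NaOH = 0.0189 × 40.00 = 0.756 g
% NaOH = 0.756 / 0.851 × 100 = 88.8 %

88.8 %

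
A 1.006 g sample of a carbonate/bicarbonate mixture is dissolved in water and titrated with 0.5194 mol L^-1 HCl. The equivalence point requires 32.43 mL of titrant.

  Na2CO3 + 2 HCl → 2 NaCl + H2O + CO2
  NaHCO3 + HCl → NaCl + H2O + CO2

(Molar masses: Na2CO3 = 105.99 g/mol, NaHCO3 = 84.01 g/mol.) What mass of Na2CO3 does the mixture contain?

n(HCl) = 0.03243 × 0.5194 = 0.01684 mol
Let x = n(Na2CO3), y = n(NaHCO3).
Titrant: 2x + 1y = 0.01684;  mass: 105.99x + 84.01y = 1.006
Solving, x = 6.595 × 10^-3 mol, y = 3.655 × 10^-3 mol
mass of Na2CO3 = 6.595 × 10^-3 × 105.99 = 0.6990 g

0.6990 g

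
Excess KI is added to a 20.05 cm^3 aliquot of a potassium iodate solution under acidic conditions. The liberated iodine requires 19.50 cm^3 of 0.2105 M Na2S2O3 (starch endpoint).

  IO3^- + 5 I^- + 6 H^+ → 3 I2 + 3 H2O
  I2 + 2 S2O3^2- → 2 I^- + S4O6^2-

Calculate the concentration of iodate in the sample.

n(S2O3^2-) = 0.01950 × 0.2105 = 4.105 × 10^-3 mol
n(I2) = n(S2O3^2-)/2 = 2.052 × 10^-3 mol
From the 1:3 ratio, n(IO3^-) in the aliquot = 1/3 × 2.052 × 10^-3 = 6.841 × 10^-4 mol
[IO3^-] = 6.841 × 10^-4 / 0.02005 = 0.03412 mol/L

0.03412 M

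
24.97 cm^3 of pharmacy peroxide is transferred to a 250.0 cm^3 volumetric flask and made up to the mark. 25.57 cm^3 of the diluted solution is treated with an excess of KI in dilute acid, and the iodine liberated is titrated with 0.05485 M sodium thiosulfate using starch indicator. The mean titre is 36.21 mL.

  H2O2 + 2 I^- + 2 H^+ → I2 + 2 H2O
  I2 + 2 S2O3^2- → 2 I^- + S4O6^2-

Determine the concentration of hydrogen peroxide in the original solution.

0.3888 M

n(S2O3^2-) = 0.03621 × 0.05485 = 1.986 × 10^-3 mol
n(I2) = n(S2O3^2-)/2 = 9.931 × 10^-4 mol
n(H2O2) in the aliquot = 9.931 × 10^-4 mol (1:1 ratio)
[H2O2]_dilute = 9.931 × 10^-4 / 0.02557 = 0.03884 mol/L
[H2O2]_original = 0.03884 × 250.0/24.97 = 0.3888 mol/L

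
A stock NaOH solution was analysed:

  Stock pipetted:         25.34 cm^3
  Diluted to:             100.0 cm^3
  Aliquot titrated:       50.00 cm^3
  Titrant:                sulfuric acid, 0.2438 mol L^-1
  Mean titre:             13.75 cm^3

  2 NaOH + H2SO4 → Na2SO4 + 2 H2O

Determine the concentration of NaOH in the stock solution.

n(H2SO4) = 0.01375 × 0.2438 = 3.352 × 10^-3 mol
From the 2:1 ratio, n(NaOH) in the aliquot = 2/1 × 3.352 × 10^-3 = 6.704 × 10^-3 mol
[NaOH]_dilute = 6.704 × 10^-3 / 0.05000 = 0.1341 mol/L
Dilution factor = 100.0 / 25.34 = 3.946
[NaOH]_stock = 0.1341 × 3.946 = 0.5292 mol/L

0.5292 mol/L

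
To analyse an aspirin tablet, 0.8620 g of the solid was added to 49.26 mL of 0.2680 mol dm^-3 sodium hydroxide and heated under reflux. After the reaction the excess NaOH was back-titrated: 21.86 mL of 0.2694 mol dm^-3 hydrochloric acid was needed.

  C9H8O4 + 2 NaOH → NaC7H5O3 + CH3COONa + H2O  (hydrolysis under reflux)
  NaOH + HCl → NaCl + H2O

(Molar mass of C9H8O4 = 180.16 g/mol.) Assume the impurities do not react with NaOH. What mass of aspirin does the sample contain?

n(NaOH) added = 0.04926 × 0.2680 = 0.01320 mol
n(HCl) used in back-titration = 0.02186 × 0.2694 = 5.889 × 10^-3 mol
n(NaOH) left over = 5.889 × 10^-3 mol (1:1 ratio)
n(NaOH) consumed by analyte = 0.01320 − 5.889 × 10^-3 = 7.313 × 10^-3 mol
From the 1:2 ratio, n(C9H8O4) = 1/2 × 7.313 × 10^-3 = 3.656 × 10^-3 mol
mass of C9H8O4 = 3.656 × 10^-3 × 180.16 = 0.6587 g

0.6587 g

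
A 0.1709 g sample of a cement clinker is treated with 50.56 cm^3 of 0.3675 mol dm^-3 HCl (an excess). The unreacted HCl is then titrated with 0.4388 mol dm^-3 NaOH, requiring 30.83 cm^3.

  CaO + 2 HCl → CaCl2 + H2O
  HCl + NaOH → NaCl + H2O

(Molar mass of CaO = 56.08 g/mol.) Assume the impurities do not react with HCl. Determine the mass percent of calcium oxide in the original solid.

82.90 %

n(HCl) added = 0.05056 × 0.3675 = 0.01858 mol
n(NaOH) used in back-titration = 0.03083 × 0.4388 = 0.01353 mol
n(HCl) left over = 0.01353 mol (1:1 ratio)
n(HCl) consumed by analyte = 0.01858 − 0.01353 = 5.053 × 10^-3 mol
From the 1:2 ratio, n(CaO) = 1/2 × 5.053 × 10^-3 = 2.526 × 10^-3 mol
mass of CaO = 2.526 × 10^-3 × 56.08 = 0.1417 g
% CaO = 0.1417 / 0.1709 × 100 = 82.90 %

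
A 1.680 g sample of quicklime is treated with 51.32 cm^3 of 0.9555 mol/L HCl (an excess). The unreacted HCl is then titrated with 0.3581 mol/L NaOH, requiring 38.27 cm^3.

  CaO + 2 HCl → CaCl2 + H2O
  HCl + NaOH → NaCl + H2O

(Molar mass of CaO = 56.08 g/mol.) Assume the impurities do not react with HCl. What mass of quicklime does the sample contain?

0.9907 g

n(HCl) added = 0.05132 × 0.9555 = 0.04904 mol
n(NaOH) used in back-titration = 0.03827 × 0.3581 = 0.01370 mol
n(HCl) left over = 0.01370 mol (1:1 ratio)
n(HCl) consumed by analyte = 0.04904 − 0.01370 = 0.03533 mol
From the 1:2 ratio, n(CaO) = 1/2 × 0.03533 = 0.01767 mol
mass of CaO = 0.01767 × 56.08 = 0.9907 g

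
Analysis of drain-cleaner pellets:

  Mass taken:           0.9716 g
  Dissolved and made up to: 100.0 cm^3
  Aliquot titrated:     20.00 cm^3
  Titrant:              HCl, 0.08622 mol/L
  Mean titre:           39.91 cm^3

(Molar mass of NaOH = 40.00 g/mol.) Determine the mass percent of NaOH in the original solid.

NaOH + HCl → NaCl + H2O
n(HCl) per titration = 0.03991 × 0.08622 = 3.441 × 10^-3 mol
n(NaOH) in each aliquot = 3.441 × 10^-3 mol (1:1 ratio)
n(NaOH) in the whole flask = 3.441 × 10^-3 × 100.0/20.00 = 0.01721 mol
mass of NaOH = 0.01721 × 40.00 = 0.6882 g
% NaOH = 0.6882 / 0.9716 × 100 = 70.83 %

70.83 %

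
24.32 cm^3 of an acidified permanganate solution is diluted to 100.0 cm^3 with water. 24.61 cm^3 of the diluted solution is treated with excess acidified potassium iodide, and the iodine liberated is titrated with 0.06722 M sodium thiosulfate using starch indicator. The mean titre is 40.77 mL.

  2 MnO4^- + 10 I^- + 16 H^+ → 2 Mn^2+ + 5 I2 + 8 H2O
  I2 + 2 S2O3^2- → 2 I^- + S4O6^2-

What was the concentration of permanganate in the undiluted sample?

n(S2O3^2-) = 0.04077 × 0.06722 = 2.741 × 10^-3 mol
n(I2) = n(S2O3^2-)/2 = 1.370 × 10^-3 mol
From the 2:5 ratio, n(MnO4^-) in the aliquot = 2/5 × 1.370 × 10^-3 = 5.481 × 10^-4 mol
[MnO4^-]_dilute = 5.481 × 10^-4 / 0.02461 = 0.02227 mol/L
[MnO4^-]_original = 0.02227 × 100.0/24.32 = 0.09158 mol/L

0.09158 M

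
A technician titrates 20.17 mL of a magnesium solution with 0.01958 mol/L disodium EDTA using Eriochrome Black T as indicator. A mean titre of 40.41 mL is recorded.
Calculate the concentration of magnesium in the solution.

0.03923 mol/L

Mg^2+ + EDTA^4- → [Mg(EDTA)]^2-
n(EDTA) = 0.04041 L × 0.01958 mol/L = 7.912 × 10^-4 mol
n(Mg2+) = 7.912 × 10^-4 mol (1:1 mole ratio)
[Mg2+] = 7.912 × 10^-4 mol / 0.02017 L = 0.03923 mol/L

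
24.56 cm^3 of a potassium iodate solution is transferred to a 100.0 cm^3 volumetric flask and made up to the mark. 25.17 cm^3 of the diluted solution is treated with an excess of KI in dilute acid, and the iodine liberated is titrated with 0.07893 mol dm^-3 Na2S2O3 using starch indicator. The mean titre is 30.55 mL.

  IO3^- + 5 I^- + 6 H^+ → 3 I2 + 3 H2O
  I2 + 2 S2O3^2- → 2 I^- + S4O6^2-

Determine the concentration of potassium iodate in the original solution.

0.06501 mol/L

n(S2O3^2-) = 0.03055 × 0.07893 = 2.411 × 10^-3 mol
n(I2) = n(S2O3^2-)/2 = 1.206 × 10^-3 mol
From the 1:3 ratio, n(IO3^-) in the aliquot = 1/3 × 1.206 × 10^-3 = 4.019 × 10^-4 mol
[IO3^-]_dilute = 4.019 × 10^-4 / 0.02517 = 0.01597 mol/L
[IO3^-]_original = 0.01597 × 100.0/24.56 = 0.06501 mol/L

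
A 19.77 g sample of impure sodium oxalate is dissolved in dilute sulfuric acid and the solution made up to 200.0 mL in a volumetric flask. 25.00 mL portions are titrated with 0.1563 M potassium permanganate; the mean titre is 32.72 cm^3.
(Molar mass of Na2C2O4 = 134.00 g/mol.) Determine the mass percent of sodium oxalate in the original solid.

69.33 %

2 MnO4^- + 5 C2O4^2- + 16 H^+ → 2 Mn^2+ + 10 CO2 + 8 H2O
n(KMnO4) per titration = 0.03272 × 0.1563 = 5.114 × 10^-3 mol
From the 5:2 ratio, n(Na2C2O4) in each aliquot = 5/2 × 5.114 × 10^-3 = 0.01279 mol
n(Na2C2O4) in the whole flask = 0.01279 × 200.0/25.00 = 0.1023 mol
mass of Na2C2O4 = 0.1023 × 134.00 = 13.71 g
% Na2C2O4 = 13.71 / 19.77 × 100 = 69.33 %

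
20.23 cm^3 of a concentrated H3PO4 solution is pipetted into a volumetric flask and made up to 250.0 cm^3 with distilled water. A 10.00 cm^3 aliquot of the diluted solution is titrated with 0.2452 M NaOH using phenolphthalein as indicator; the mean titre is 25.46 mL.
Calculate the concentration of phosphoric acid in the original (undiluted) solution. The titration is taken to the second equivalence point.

H3PO4 + 2 NaOH → Na2HPO4 + 2 H2O
n(NaOH) = 0.02546 × 0.2452 = 6.243 × 10^-3 mol
From the 1:2 ratio, n(H3PO4) in the aliquot = 1/2 × 6.243 × 10^-3 = 3.121 × 10^-3 mol
[H3PO4]_dilute = 3.121 × 10^-3 / 0.01000 = 0.3121 mol/L
Dilution factor = 250.0 / 20.23 = 12.36
[H3PO4]_stock = 0.3121 × 12.36 = 3.857 mol/L

3.857 M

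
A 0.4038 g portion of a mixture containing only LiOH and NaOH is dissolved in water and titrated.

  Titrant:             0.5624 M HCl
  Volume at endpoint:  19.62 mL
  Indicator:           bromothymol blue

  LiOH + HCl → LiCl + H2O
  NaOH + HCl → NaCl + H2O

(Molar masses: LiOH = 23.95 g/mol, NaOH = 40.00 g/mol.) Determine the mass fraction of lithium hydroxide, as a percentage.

13.88 %

n(HCl) = 0.01962 × 0.5624 = 0.01103 mol
Let x = n(LiOH), y = n(NaOH).
Titrant: 1x + 1y = 0.01103;  mass: 23.95x + 40.00y = 0.4038
Solving, x = 2.341 × 10^-3 mol, y = 8.693 × 10^-3 mol
mass of LiOH = 2.341 × 10^-3 × 23.95 = 0.05606 g
% LiOH = 0.05606 / 0.4038 × 100 = 13.88 %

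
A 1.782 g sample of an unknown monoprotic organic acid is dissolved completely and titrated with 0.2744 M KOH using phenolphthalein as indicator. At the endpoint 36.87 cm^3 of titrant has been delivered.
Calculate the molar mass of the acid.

n(KOH) = 0.03687 L × 0.2744 mol/L = 0.01012 mol
n(HA) = 0.01012 mol (1:1 ratio)
M = m / n = 1.782 g / 0.01012 mol = 176.1 g/mol

176.1 g/mol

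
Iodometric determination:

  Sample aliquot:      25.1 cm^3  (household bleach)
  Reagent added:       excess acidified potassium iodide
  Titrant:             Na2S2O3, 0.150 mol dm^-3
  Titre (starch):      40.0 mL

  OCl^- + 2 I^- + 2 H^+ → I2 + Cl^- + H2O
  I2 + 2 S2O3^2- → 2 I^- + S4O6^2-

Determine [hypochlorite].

n(S2O3^2-) = 0.0400 × 0.150 = 6.00 × 10^-3 mol
n(I2) = n(S2O3^2-)/2 = 3.00 × 10^-3 mol
n(OCl^-) in the aliquot = 3.00 × 10^-3 mol (1:1 ratio)
[OCl^-] = 3.00 × 10^-3 / 0.0251 = 0.120 mol/L

0.120 mol/L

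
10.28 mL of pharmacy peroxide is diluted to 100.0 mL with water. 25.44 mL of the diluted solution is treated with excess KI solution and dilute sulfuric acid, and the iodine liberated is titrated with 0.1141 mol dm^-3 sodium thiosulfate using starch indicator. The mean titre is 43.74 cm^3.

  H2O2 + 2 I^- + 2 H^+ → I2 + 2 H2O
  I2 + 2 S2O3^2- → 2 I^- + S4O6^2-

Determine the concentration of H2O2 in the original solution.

0.9542 mol/L

n(S2O3^2-) = 0.04374 × 0.1141 = 4.991 × 10^-3 mol
n(I2) = n(S2O3^2-)/2 = 2.495 × 10^-3 mol
n(H2O2) in the aliquot = 2.495 × 10^-3 mol (1:1 ratio)
[H2O2]_dilute = 2.495 × 10^-3 / 0.02544 = 0.09809 mol/L
[H2O2]_original = 0.09809 × 100.0/10.28 = 0.9542 mol/L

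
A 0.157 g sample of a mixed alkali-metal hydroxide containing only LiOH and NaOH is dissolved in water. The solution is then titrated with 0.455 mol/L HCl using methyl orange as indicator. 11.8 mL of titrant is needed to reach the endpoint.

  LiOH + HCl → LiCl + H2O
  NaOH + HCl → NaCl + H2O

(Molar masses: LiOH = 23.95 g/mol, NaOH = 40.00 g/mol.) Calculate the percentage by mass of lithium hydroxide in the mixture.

n(HCl) = 0.0118 × 0.455 = 5.37 × 10^-3 mol
Let x = n(LiOH), y = n(NaOH).
Titrant: 1x + 1y = 5.37 × 10^-3;  mass: 23.95x + 40.00y = 0.157
Solving, x = 3.60 × 10^-3 mol, y = 1.77 × 10^-3 mol
mass of LiOH = 3.60 × 10^-3 × 23.95 = 0.0862 g
% LiOH = 0.0862 / 0.157 × 100 = 54.9 %

54.9 %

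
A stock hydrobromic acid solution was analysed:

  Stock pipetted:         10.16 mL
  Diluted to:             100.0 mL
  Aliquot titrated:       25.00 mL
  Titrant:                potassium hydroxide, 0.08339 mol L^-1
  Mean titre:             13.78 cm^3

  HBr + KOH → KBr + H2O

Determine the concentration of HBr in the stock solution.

n(KOH) = 0.01378 × 0.08339 = 1.149 × 10^-3 mol
n(HBr) in the aliquot = 1.149 × 10^-3 mol (1:1 ratio)
[HBr]_dilute = 1.149 × 10^-3 / 0.02500 = 0.04596 mol/L
Dilution factor = 100.0 / 10.16 = 9.843
[HBr]_stock = 0.04596 × 9.843 = 0.4524 mol/L

0.4524 mol/L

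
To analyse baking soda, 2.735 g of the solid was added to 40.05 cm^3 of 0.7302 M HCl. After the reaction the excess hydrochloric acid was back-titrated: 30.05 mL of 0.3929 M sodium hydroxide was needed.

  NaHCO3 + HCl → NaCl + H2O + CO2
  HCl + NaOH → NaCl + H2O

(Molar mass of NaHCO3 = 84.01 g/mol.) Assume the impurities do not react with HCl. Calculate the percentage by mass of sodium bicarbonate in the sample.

53.56 %

n(HCl) added = 0.04005 × 0.7302 = 0.02924 mol
n(NaOH) used in back-titration = 0.03005 × 0.3929 = 0.01181 mol
n(HCl) left over = 0.01181 mol (1:1 ratio)
n(HCl) consumed by analyte = 0.02924 − 0.01181 = 0.01744 mol
n(NaHCO3) = 0.01744 mol (1:1 ratio)
mass of NaHCO3 = 0.01744 × 84.01 = 1.465 g
% NaHCO3 = 1.465 / 2.735 × 100 = 53.56 %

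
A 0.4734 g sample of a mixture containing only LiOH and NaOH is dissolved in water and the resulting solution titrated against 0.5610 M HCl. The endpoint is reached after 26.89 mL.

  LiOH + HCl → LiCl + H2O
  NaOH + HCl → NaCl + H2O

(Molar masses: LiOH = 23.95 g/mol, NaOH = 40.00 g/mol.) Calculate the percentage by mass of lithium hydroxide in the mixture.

40.98 %

n(HCl) = 0.02689 × 0.5610 = 0.01509 mol
Let x = n(LiOH), y = n(NaOH).
Titrant: 1x + 1y = 0.01509;  mass: 23.95x + 40.00y = 0.4734
Solving, x = 8.100 × 10^-3 mol, y = 6.985 × 10^-3 mol
mass of LiOH = 8.100 × 10^-3 × 23.95 = 0.1940 g
% LiOH = 0.1940 / 0.4734 × 100 = 40.98 %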